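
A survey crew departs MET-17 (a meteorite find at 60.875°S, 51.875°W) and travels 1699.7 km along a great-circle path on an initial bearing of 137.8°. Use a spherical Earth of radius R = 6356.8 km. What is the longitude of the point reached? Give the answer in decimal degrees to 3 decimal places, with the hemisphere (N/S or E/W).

21.136°W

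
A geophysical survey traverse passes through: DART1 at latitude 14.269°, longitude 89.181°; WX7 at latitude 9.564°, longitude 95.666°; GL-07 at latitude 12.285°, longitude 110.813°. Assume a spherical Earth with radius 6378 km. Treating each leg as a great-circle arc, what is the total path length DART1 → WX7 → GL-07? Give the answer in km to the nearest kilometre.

2562 km

DART1→WX7: c = 0.137839 rad, d = 879.14 km
WX7→GL-07: c = 0.263829 rad, d = 1682.70 km
Total = 879.14 + 1682.70 = 2561.84 km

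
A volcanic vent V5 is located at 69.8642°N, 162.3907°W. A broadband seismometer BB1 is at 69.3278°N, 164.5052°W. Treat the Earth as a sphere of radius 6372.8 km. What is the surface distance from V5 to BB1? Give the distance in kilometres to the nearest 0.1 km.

Δφ = -0.5364°,  Δλ = -2.1145°
a = sin²(Δφ/2) + cos φ₁ cos φ₂ sin²(Δλ/2) = 0.000063
c = 2·arcsin(√a) = 0.015911 rad = 0.9116°
d = R·c = 6372.8 × 0.015911 = 101.4 km

101.4 km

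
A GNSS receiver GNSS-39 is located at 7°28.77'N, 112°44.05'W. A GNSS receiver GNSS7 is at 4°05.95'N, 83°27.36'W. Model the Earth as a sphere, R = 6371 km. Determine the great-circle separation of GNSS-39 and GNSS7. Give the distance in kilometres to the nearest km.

GNSS-39: φ = +7.47950°, λ = -112.73417°
GNSS7: φ = +4.09917°, λ = -83.45600°
Δφ = -3.3803°,  Δλ = 29.2782°
a = sin²(Δφ/2) + cos φ₁ cos φ₂ sin²(Δλ/2) = 0.064037
c = 2·arcsin(√a) = 0.511673 rad = 29.3167°
d = R·c = 6371 × 0.511673 = 3259.9 km

3260 km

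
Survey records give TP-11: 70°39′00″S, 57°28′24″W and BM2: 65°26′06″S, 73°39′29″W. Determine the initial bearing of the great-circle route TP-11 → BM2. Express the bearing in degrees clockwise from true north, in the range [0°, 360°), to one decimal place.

303.0°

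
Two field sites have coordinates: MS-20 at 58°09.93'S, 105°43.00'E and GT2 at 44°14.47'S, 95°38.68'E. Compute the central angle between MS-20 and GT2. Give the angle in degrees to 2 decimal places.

MS-20: φ = -58.16550°, λ = +105.71667°
GT2: φ = -44.24117°, λ = +95.64467°
Δφ = 13.9243°,  Δλ = -10.0720°
a = sin²(Δφ/2) + cos φ₁ cos φ₂ sin²(Δλ/2) = 0.017605
c = 2·arcsin(√a) = 0.266150 rad = 15.2493°

15.25°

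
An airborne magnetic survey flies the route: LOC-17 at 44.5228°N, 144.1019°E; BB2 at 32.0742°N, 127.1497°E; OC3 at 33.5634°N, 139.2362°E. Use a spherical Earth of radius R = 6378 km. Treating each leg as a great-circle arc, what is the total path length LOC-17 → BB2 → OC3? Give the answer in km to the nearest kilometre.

LOC-17→BB2: c = 0.316795 rad, d = 2020.52 km
BB2→OC3: c = 0.179068 rad, d = 1142.09 km
Total = 2020.52 + 1142.09 = 3162.61 km

3163 km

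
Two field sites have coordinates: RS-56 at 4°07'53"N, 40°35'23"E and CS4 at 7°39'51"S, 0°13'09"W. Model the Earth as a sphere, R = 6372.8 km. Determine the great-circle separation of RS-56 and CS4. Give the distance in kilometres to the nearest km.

4715 km

RS-56: φ = +4.13139°, λ = +40.58972°
CS4: φ = -7.66417°, λ = -0.21917°
Δφ = -11.7956°,  Δλ = -40.8089°
a = sin²(Δφ/2) + cos φ₁ cos φ₂ sin²(Δλ/2) = 0.130713
c = 2·arcsin(√a) = 0.739843 rad = 42.3899°
d = R·c = 6372.8 × 0.739843 = 4714.9 km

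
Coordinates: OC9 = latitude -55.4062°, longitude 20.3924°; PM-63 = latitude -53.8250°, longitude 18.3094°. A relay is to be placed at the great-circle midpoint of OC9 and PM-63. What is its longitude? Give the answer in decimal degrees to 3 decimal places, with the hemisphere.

Bx = cos φ₂ cos Δλ = 0.589863,  By = cos φ₂ sin Δλ = -0.021454
φₘ = atan2(sin φ₁ + sin φ₂, √((cos φ₁ + Bx)² + By²)) = -54.62007°
λₘ = λ₁ + atan2(By, cos φ₁ + Bx) = 19.33066°

19.331°E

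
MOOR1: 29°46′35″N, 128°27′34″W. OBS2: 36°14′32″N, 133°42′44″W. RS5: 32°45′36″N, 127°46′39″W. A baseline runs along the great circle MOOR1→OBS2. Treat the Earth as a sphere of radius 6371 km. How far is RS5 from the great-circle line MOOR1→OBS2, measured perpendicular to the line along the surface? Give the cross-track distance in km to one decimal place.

MOOR1: φ = +29.77639°, λ = -128.45944°
OBS2: φ = +36.24222°, λ = -133.71222°
RS5: φ = +32.76000°, λ = -127.77750°
δ₁₃ = central angle MOOR1→RS5 = 0.053058 rad  (haversine)
θ₁₃ = bearing MOOR1→RS5 = 10.879°,  θ₁₂ = bearing MOOR1→OBS2 = 327.136°
dₓₜ = R·arcsin(sin δ₁₃ · sin(θ₁₃ − θ₁₂)) = 6371·arcsin(0.05303·sin(-316.257°)) = 233.664 km
|dₓₜ| = 233.664 km

233.7 km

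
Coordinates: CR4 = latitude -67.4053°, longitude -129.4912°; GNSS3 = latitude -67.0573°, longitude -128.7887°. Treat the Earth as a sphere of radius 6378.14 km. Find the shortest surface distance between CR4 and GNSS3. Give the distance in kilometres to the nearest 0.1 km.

Δφ = 0.3480°,  Δλ = 0.7025°
a = sin²(Δφ/2) + cos φ₁ cos φ₂ sin²(Δλ/2) = 0.000015
c = 2·arcsin(√a) = 0.007707 rad = 0.4416°
d = R·c = 6378.14 × 0.007707 = 49.2 km

49.2 km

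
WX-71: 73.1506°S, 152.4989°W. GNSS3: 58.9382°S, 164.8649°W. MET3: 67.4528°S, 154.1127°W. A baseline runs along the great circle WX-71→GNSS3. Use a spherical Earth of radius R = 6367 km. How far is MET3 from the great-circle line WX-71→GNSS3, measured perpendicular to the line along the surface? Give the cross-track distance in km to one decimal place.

δ₁₃ = central angle WX-71→MET3 = 0.099888 rad  (haversine)
θ₁₃ = bearing WX-71→MET3 = 353.783°,  θ₁₂ = bearing WX-71→GNSS3 = 334.729°
dₓₜ = R·arcsin(sin δ₁₃ · sin(θ₁₃ − θ₁₂)) = 6367·arcsin(0.09972·sin(19.055°)) = 207.323 km
|dₓₜ| = 207.323 km

207.3 km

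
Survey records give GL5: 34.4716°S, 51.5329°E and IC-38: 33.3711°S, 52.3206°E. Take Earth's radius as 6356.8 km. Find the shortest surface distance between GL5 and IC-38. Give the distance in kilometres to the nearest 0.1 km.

142.0 km

Δφ = 1.1005°,  Δλ = 0.7877°
a = sin²(Δφ/2) + cos φ₁ cos φ₂ sin²(Δλ/2) = 0.000125
c = 2·arcsin(√a) = 0.022340 rad = 1.2800°
d = R·c = 6356.8 × 0.022340 = 142.0 km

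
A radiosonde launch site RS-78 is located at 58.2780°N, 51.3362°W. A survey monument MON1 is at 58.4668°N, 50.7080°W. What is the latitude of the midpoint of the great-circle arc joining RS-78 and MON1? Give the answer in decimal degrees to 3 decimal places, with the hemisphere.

Bx = cos φ₂ cos Δλ = 0.522961,  By = cos φ₂ sin Δλ = 0.005734
φₘ = atan2(sin φ₁ + sin φ₂, √((cos φ₁ + Bx)² + By²)) = 58.37278°
λₘ = λ₁ + atan2(By, cos φ₁ + Bx) = -51.02294°

58.373°N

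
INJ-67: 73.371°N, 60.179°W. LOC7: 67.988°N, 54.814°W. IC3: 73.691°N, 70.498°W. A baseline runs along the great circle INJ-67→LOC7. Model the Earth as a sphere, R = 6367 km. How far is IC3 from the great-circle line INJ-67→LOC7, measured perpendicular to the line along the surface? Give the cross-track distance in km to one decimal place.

δ₁₃ = central angle INJ-67→IC3 = 0.051297 rad  (haversine)
θ₁₃ = bearing INJ-67→IC3 = 281.175°,  θ₁₂ = bearing INJ-67→LOC7 = 159.197°
dₓₜ = R·arcsin(sin δ₁₃ · sin(θ₁₃ − θ₁₂)) = 6367·arcsin(0.05127·sin(121.978°)) = 277.013 km
|dₓₜ| = 277.013 km

277.0 km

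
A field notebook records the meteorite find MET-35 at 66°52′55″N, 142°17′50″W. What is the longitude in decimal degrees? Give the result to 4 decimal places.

142.2972°W

142° + 17′/60 + 50″/3600 = 142 + 0.28333 + 0.01389 = 142.2972°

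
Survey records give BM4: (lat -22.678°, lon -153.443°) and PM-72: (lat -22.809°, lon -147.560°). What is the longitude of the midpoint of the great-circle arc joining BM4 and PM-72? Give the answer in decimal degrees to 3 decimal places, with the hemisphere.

150.503°W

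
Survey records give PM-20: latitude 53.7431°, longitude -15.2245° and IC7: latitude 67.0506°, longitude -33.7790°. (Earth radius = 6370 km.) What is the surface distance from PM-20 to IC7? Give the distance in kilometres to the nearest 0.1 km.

1781.1 km

Δφ = 13.3075°,  Δλ = -18.5545°
a = sin²(Δφ/2) + cos φ₁ cos φ₂ sin²(Δλ/2) = 0.019419
c = 2·arcsin(√a) = 0.279612 rad = 16.0206°
d = R·c = 6370 × 0.279612 = 1781.1 km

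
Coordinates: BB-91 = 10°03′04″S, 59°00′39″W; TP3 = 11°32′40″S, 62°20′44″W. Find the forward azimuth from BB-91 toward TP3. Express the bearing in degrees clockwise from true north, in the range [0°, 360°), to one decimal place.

245.2°

BB-91: φ = -10.05111°, λ = -59.01083°
TP3: φ = -11.54444°, λ = -62.34556°
Δλ = -3.3347°
y = sin Δλ · cos φ₂ = -0.056992
x = cos φ₁ sin φ₂ − sin φ₁ cos φ₂ cos Δλ = -0.026350
θ = atan2(y, x) = -114.8133° → 245.1867° (mod 360°)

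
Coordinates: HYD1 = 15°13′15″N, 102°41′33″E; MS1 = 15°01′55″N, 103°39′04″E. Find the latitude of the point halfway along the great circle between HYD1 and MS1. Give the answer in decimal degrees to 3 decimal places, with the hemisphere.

15.127°N

HYD1: φ = +15.22083°, λ = +102.69250°
MS1: φ = +15.03194°, λ = +103.65111°
Bx = cos φ₂ cos Δλ = 0.965646,  By = cos φ₂ sin Δλ = 0.016158
φₘ = atan2(sin φ₁ + sin φ₂, √((cos φ₁ + Bx)² + By²)) = 15.12689°
λₘ = λ₁ + atan2(By, cos φ₁ + Bx) = 103.17202°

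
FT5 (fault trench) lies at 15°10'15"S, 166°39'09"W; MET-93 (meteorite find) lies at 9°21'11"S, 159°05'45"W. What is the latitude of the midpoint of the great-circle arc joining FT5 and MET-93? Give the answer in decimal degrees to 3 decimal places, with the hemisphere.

FT5: φ = -15.17083°, λ = -166.65250°
MET-93: φ = -9.35306°, λ = -159.09583°
Bx = cos φ₂ cos Δλ = 0.978136,  By = cos φ₂ sin Δλ = 0.129758
φₘ = atan2(sin φ₁ + sin φ₂, √((cos φ₁ + Bx)² + By²)) = -12.28784°
λₘ = λ₁ + atan2(By, cos φ₁ + Bx) = -162.83238°

12.288°S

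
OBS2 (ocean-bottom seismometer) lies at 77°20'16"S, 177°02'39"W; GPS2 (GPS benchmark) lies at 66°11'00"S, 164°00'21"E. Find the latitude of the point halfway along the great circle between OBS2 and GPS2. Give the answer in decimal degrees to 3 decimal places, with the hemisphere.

71.973°S

OBS2: φ = -77.33778°, λ = -177.04417°
GPS2: φ = -66.18333°, λ = +164.00583°
Bx = cos φ₂ cos Δλ = 0.381926,  By = cos φ₂ sin Δλ = -0.131135
φₘ = atan2(sin φ₁ + sin φ₂, √((cos φ₁ + Bx)² + By²)) = -71.97264°
λₘ = λ₁ + atan2(By, cos φ₁ + Bx) = 170.64968°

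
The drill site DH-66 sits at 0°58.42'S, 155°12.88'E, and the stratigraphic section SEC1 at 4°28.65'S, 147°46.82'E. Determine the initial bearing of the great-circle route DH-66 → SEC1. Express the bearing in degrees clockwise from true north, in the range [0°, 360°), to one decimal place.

244.6°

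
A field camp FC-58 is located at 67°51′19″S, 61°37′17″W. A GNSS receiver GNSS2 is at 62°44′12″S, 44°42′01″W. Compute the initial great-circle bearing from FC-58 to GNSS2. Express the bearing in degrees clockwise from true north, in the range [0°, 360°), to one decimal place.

FC-58: φ = -67.85528°, λ = -61.62139°
GNSS2: φ = -62.73667°, λ = -44.70028°
Δλ = 16.9211°
y = sin Δλ · cos φ₂ = 0.133327
x = cos φ₁ sin φ₂ − sin φ₁ cos φ₂ cos Δλ = 0.070849
θ = atan2(y, x) = 62.0141° → 62.0141° (mod 360°)

62.0°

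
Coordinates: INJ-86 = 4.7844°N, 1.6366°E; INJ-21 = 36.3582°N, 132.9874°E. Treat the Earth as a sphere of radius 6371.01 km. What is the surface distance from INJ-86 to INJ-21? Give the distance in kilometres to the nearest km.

Δφ = 31.5738°,  Δλ = 131.3508°
a = sin²(Δφ/2) + cos φ₁ cos φ₂ sin²(Δλ/2) = 0.740377
c = 2·arcsin(√a) = 2.072310 rad = 118.7346°
d = R·c = 6371.01 × 2.072310 = 13202.7 km

13203 km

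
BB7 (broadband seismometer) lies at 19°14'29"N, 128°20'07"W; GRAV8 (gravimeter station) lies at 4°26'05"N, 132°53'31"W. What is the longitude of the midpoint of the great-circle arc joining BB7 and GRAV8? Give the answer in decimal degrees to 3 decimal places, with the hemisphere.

BB7: φ = +19.24139°, λ = -128.33528°
GRAV8: φ = +4.43472°, λ = -132.89194°
Bx = cos φ₂ cos Δλ = 0.993855,  By = cos φ₂ sin Δλ = -0.079207
φₘ = atan2(sin φ₁ + sin φ₂, √((cos φ₁ + Bx)² + By²)) = 11.84715°
λₘ = λ₁ + atan2(By, cos φ₁ + Bx) = -130.67569°

130.676°W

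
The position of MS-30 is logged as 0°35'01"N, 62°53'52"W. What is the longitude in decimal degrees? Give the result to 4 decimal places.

62° + 53′/60 + 52″/3600 = 62 + 0.88333 + 0.01444 = 62.8978°

62.8978°W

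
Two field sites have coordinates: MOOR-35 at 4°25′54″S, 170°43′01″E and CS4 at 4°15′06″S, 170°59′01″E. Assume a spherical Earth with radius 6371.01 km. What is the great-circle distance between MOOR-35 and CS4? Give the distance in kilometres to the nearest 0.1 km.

35.7 km

MOOR-35: φ = -4.43167°, λ = +170.71694°
CS4: φ = -4.25167°, λ = +170.98361°
Δφ = 0.1800°,  Δλ = 0.2667°
a = sin²(Δφ/2) + cos φ₁ cos φ₂ sin²(Δλ/2) = 0.000008
c = 2·arcsin(√a) = 0.005604 rad = 0.3211°
d = R·c = 6371.01 × 0.005604 = 35.7 km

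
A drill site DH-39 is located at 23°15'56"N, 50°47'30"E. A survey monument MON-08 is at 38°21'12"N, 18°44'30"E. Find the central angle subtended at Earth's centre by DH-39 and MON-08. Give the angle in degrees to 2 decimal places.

31.16°

DH-39: φ = +23.26556°, λ = +50.79167°
MON-08: φ = +38.35333°, λ = +18.74167°
Δφ = 15.0878°,  Δλ = -32.0500°
a = sin²(Δφ/2) + cos φ₁ cos φ₂ sin²(Δλ/2) = 0.072138
c = 2·arcsin(√a) = 0.543848 rad = 31.1602°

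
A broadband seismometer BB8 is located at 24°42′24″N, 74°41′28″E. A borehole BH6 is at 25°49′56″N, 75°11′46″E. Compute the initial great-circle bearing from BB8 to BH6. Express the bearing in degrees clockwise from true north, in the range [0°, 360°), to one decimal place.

22.0°

BB8: φ = +24.70667°, λ = +74.69111°
BH6: φ = +25.83222°, λ = +75.19611°
Δλ = 0.5050°
y = sin Δλ · cos φ₂ = 0.007933
x = cos φ₁ sin φ₂ − sin φ₁ cos φ₂ cos Δλ = 0.019658
θ = atan2(y, x) = 21.9767° → 21.9767° (mod 360°)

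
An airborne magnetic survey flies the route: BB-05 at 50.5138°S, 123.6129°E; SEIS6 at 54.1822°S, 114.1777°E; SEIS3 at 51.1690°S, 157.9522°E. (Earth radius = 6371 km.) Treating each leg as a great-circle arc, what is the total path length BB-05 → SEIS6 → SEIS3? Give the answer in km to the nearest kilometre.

3681 km

BB-05→SEIS6: c = 0.119094 rad, d = 758.74 km
SEIS6→SEIS3: c = 0.458691 rad, d = 2922.32 km
Total = 758.74 + 2922.32 = 3681.07 km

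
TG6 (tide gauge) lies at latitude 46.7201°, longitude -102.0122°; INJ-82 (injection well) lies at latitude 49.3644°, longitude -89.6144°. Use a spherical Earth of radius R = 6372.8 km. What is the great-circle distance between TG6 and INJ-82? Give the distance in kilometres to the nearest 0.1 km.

Δφ = 2.6443°,  Δλ = 12.3978°
a = sin²(Δφ/2) + cos φ₁ cos φ₂ sin²(Δλ/2) = 0.005738
c = 2·arcsin(√a) = 0.151646 rad = 8.6887°
d = R·c = 6372.8 × 0.151646 = 966.4 km

966.4 km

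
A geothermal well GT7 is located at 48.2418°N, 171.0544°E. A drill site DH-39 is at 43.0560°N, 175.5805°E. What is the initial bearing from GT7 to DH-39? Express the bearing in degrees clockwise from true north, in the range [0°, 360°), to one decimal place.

Δλ = 4.5261°
y = sin Δλ · cos φ₂ = 0.057661
x = cos φ₁ sin φ₂ − sin φ₁ cos φ₂ cos Δλ = -0.088686
θ = atan2(y, x) = 146.9693° → 146.9693° (mod 360°)

147.0°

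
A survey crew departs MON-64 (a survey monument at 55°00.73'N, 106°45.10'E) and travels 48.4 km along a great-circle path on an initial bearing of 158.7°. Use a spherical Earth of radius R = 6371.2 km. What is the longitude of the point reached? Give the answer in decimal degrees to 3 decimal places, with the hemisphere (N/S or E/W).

107.025°E

MON-64: φ = +55.01217°, λ = +106.75167°
δ = d/R = 48.4/6371.2 = 0.007597 rad
φ₂ = arcsin(sin φ₁ cos δ + cos φ₁ sin δ cos θ)
   = arcsin(0.81927·0.99997 + 0.57340·0.00760·-0.93169) = 54.60633°
λ₂ = λ₁ + atan2(sin θ sin δ cos φ₁, cos δ − sin φ₁ sin φ₂) = 107.02465°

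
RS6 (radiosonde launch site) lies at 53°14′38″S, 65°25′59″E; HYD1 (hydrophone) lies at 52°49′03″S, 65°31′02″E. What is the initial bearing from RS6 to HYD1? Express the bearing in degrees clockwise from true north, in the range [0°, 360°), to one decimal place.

RS6: φ = -53.24389°, λ = +65.43306°
HYD1: φ = -52.81750°, λ = +65.51722°
Δλ = 0.0842°
y = sin Δλ · cos φ₂ = 0.000888
x = cos φ₁ sin φ₂ − sin φ₁ cos φ₂ cos Δλ = 0.007441
θ = atan2(y, x) = 6.8036° → 6.8036° (mod 360°)

6.8°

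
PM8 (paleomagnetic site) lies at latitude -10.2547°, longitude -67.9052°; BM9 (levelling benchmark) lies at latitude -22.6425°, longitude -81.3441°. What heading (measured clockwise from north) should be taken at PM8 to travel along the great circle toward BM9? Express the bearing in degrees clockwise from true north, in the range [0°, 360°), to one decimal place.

Δλ = -13.4389°
y = sin Δλ · cos φ₂ = -0.214495
x = cos φ₁ sin φ₂ − sin φ₁ cos φ₂ cos Δλ = -0.219026
θ = atan2(y, x) = -135.5988° → 224.4012° (mod 360°)

224.4°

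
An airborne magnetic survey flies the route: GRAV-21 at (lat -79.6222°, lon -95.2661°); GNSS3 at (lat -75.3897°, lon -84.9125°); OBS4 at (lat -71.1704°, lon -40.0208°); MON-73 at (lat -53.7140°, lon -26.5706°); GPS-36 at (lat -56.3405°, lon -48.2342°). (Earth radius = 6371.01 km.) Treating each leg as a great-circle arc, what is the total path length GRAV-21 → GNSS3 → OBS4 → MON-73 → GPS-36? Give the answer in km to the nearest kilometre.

GRAV-21→GNSS3: c = 0.083296 rad, d = 530.68 km
GNSS3→OBS4: c = 0.230496 rad, d = 1468.49 km
OBS4→MON-73: c = 0.321677 rad, d = 2049.41 km
MON-73→GPS-36: c = 0.220534 rad, d = 1405.03 km
Total = 530.68 + 1468.49 + 2049.41 + 1405.03 = 5453.60 km

5454 km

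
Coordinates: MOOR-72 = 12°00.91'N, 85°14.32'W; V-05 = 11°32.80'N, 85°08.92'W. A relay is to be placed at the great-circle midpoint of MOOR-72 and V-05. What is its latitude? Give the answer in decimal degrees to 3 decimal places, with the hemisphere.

MOOR-72: φ = +12.01517°, λ = -85.23867°
V-05: φ = +11.54667°, λ = -85.14867°
Bx = cos φ₂ cos Δλ = 0.979761,  By = cos φ₂ sin Δλ = 0.001539
φₘ = atan2(sin φ₁ + sin φ₂, √((cos φ₁ + Bx)² + By²)) = 11.78092°
λₘ = λ₁ + atan2(By, cos φ₁ + Bx) = -85.19363°

11.781°N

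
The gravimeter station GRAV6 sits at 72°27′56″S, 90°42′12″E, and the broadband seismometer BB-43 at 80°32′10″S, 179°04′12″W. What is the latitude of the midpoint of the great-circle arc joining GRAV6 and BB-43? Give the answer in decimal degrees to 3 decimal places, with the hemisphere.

GRAV6: φ = -72.46556°, λ = +90.70333°
BB-43: φ = -80.53611°, λ = -179.07000°
Bx = cos φ₂ cos Δλ = -0.000650,  By = cos φ₂ sin Δλ = 0.164425
φₘ = atan2(sin φ₁ + sin φ₂, √((cos φ₁ + Bx)² + By²)) = -79.98297°
λₘ = λ₁ + atan2(By, cos φ₁ + Bx) = 119.37918°

79.983°S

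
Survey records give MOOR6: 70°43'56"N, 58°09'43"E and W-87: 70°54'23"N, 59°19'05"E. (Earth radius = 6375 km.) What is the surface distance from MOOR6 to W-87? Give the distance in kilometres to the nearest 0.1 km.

46.5 km

MOOR6: φ = +70.73222°, λ = +58.16194°
W-87: φ = +70.90639°, λ = +59.31806°
Δφ = 0.1742°,  Δλ = 1.1561°
a = sin²(Δφ/2) + cos φ₁ cos φ₂ sin²(Δλ/2) = 0.000013
c = 2·arcsin(√a) = 0.007293 rad = 0.4179°
d = R·c = 6375 × 0.007293 = 46.5 km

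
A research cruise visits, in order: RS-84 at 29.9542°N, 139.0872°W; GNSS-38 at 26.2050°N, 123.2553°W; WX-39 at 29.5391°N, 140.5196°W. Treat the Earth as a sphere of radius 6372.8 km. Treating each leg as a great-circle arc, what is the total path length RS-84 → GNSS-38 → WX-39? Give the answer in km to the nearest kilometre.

3343 km

RS-84→GNSS-38: c = 0.252179 rad, d = 1607.08 km
GNSS-38→WX-39: c = 0.272362 rad, d = 1735.71 km
Total = 1607.08 + 1735.71 = 3342.79 km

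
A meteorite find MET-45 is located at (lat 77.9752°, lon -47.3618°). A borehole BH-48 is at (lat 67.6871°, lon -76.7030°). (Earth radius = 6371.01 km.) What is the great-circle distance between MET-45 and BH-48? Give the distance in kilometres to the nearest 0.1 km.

1462.3 km

Δφ = -10.2881°,  Δλ = -29.3412°
a = sin²(Δφ/2) + cos φ₁ cos φ₂ sin²(Δλ/2) = 0.013112
c = 2·arcsin(√a) = 0.229522 rad = 13.1506°
d = R·c = 6371.01 × 0.229522 = 1462.3 km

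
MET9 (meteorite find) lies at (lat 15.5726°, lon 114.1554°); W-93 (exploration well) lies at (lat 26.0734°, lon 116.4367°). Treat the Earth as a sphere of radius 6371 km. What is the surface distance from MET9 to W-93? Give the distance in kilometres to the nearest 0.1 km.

1191.4 km

Δφ = 10.5008°,  Δλ = 2.2813°
a = sin²(Δφ/2) + cos φ₁ cos φ₂ sin²(Δλ/2) = 0.008717
c = 2·arcsin(√a) = 0.186999 rad = 10.7142°
d = R·c = 6371 × 0.186999 = 1191.4 km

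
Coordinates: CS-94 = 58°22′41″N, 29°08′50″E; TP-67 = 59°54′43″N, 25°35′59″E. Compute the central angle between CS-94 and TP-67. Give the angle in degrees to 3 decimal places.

2.379°

CS-94: φ = +58.37806°, λ = +29.14722°
TP-67: φ = +59.91194°, λ = +25.59972°
Δφ = 1.5339°,  Δλ = -3.5475°
a = sin²(Δφ/2) + cos φ₁ cos φ₂ sin²(Δλ/2) = 0.000431
c = 2·arcsin(√a) = 0.041524 rad = 2.3792°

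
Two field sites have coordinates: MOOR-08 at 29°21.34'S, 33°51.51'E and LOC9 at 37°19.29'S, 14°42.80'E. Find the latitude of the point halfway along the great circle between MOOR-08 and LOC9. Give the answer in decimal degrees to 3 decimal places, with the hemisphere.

MOOR-08: φ = -29.35567°, λ = +33.85850°
LOC9: φ = -37.32150°, λ = +14.71333°
Bx = cos φ₂ cos Δλ = 0.751262,  By = cos φ₂ sin Δλ = -0.260811
φₘ = atan2(sin φ₁ + sin φ₂, √((cos φ₁ + Bx)² + By²)) = -33.70769°
λₘ = λ₁ + atan2(By, cos φ₁ + Bx) = 24.72849°

33.708°S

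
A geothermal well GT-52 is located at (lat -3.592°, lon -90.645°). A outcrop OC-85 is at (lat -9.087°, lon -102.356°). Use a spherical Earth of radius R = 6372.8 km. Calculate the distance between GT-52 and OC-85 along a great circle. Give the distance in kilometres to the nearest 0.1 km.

1431.1 km

Δφ = -5.4950°,  Δλ = -11.7110°
a = sin²(Δφ/2) + cos φ₁ cos φ₂ sin²(Δλ/2) = 0.012555
c = 2·arcsin(√a) = 0.224570 rad = 12.8669°
d = R·c = 6372.8 × 0.224570 = 1431.1 km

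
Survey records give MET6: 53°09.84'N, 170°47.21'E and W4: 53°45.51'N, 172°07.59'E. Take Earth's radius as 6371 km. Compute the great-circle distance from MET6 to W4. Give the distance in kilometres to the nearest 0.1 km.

MET6: φ = +53.16400°, λ = +170.78683°
W4: φ = +53.75850°, λ = +172.12650°
Δφ = 0.5945°,  Δλ = 1.3397°
a = sin²(Δφ/2) + cos φ₁ cos φ₂ sin²(Δλ/2) = 0.000075
c = 2·arcsin(√a) = 0.017362 rad = 0.9948°
d = R·c = 6371 × 0.017362 = 110.6 km

110.6 km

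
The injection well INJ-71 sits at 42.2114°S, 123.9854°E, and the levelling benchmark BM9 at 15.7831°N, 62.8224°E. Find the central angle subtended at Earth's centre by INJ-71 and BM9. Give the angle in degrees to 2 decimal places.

Δφ = 57.9945°,  Δλ = -61.1630°
a = sin²(Δφ/2) + cos φ₁ cos φ₂ sin²(Δλ/2) = 0.419487
c = 2·arcsin(√a) = 1.409066 rad = 80.7336°

80.73°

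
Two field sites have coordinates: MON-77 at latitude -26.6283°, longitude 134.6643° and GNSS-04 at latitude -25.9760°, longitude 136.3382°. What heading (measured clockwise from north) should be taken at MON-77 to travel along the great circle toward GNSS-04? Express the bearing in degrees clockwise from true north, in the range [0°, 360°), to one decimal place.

66.9°

Δλ = 1.6739°
y = sin Δλ · cos φ₂ = 0.026260
x = cos φ₁ sin φ₂ − sin φ₁ cos φ₂ cos Δλ = 0.011213
θ = atan2(y, x) = 66.8783° → 66.8783° (mod 360°)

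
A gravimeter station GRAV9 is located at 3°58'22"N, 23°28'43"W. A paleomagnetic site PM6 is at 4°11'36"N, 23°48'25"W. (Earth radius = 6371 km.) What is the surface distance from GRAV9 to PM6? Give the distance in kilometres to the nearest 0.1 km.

43.9 km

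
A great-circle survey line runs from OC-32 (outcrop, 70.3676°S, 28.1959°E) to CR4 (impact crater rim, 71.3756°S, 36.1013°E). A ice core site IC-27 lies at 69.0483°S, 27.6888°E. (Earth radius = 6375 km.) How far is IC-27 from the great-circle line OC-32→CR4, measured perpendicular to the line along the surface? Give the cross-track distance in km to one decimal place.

124.5 km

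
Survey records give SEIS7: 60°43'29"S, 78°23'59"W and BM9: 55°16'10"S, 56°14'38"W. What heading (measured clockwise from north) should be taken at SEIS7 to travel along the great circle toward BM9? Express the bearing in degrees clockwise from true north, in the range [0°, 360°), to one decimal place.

74.8°

SEIS7: φ = -60.72472°, λ = -78.39972°
BM9: φ = -55.26944°, λ = -56.24389°
Δλ = 22.1558°
y = sin Δλ · cos φ₂ = 0.214856
x = cos φ₁ sin φ₂ − sin φ₁ cos φ₂ cos Δλ = 0.058374
θ = atan2(y, x) = 74.8001° → 74.8001° (mod 360°)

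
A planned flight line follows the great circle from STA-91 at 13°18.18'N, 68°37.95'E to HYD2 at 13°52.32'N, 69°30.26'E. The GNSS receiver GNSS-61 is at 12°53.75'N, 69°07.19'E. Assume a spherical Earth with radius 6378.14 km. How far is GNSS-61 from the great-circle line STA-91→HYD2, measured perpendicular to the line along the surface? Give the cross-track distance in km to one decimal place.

STA-91: φ = +13.30300°, λ = +68.63250°
HYD2: φ = +13.87200°, λ = +69.50433°
GNSS-61: φ = +12.89583°, λ = +69.11983°
δ₁₃ = central angle STA-91→GNSS-61 = 0.010915 rad  (haversine)
θ₁₃ = bearing STA-91→GNSS-61 = 130.568°,  θ₁₂ = bearing STA-91→HYD2 = 56.019°
dₓₜ = R·arcsin(sin δ₁₃ · sin(θ₁₃ − θ₁₂)) = 6378.14·arcsin(0.01091·sin(74.549°)) = 67.099 km
|dₓₜ| = 67.099 km

67.1 km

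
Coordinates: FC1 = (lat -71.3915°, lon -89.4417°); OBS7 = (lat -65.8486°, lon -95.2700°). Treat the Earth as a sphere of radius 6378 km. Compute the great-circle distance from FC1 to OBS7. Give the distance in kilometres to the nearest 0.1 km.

Δφ = 5.5429°,  Δλ = -5.8283°
a = sin²(Δφ/2) + cos φ₁ cos φ₂ sin²(Δλ/2) = 0.002675
c = 2·arcsin(√a) = 0.103494 rad = 5.9298°
d = R·c = 6378 × 0.103494 = 660.1 km

660.1 km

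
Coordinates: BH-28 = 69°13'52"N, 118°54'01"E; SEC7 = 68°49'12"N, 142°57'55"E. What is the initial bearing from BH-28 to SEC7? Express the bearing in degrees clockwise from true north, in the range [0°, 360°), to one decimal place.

BH-28: φ = +69.23111°, λ = +118.90028°
SEC7: φ = +68.82000°, λ = +142.96528°
Δλ = 24.0650°
y = sin Δλ · cos φ₂ = 0.147328
x = cos φ₁ sin φ₂ − sin φ₁ cos φ₂ cos Δλ = 0.022187
θ = atan2(y, x) = 81.4358° → 81.4358° (mod 360°)

81.4°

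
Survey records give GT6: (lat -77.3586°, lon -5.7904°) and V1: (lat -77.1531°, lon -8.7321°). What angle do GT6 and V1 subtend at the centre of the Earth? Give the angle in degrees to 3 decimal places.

Δφ = 0.2055°,  Δλ = -2.9417°
a = sin²(Δφ/2) + cos φ₁ cos φ₂ sin²(Δλ/2) = 0.000035
c = 2·arcsin(√a) = 0.011879 rad = 0.6806°

0.681°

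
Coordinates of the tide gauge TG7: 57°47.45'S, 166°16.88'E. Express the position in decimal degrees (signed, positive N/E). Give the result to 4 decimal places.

lat: 57.7908° S → -57.7908°
lon: 166.2813° E → +166.2813°

-57.7908°, +166.2813°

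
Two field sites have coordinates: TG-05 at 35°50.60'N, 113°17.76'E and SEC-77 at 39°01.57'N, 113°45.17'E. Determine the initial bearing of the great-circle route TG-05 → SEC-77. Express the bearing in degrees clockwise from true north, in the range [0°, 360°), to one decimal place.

6.4°

TG-05: φ = +35.84333°, λ = +113.29600°
SEC-77: φ = +39.02617°, λ = +113.75283°
Δλ = 0.4568°
y = sin Δλ · cos φ₂ = 0.006194
x = cos φ₁ sin φ₂ − sin φ₁ cos φ₂ cos Δλ = 0.055537
θ = atan2(y, x) = 6.3639° → 6.3639° (mod 360°)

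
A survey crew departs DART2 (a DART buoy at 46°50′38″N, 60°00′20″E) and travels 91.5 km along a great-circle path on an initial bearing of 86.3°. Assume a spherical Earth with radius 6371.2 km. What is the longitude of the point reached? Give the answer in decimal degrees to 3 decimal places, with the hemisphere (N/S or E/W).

DART2: φ = +46.84389°, λ = +60.00556°
δ = d/R = 91.5/6371.2 = 0.014362 rad
φ₂ = arcsin(sin φ₁ cos δ + cos φ₁ sin δ cos θ)
   = arcsin(0.72949·0.99990 + 0.68399·0.01436·0.06453) = 46.89071°
λ₂ = λ₁ + atan2(sin θ sin δ cos φ₁, cos δ − sin φ₁ sin φ₂) = 61.20716°

61.207°E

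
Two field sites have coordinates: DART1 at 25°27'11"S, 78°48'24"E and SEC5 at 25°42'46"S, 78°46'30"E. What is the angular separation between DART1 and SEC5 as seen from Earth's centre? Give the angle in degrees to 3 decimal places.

DART1: φ = -25.45306°, λ = +78.80667°
SEC5: φ = -25.71278°, λ = +78.77500°
Δφ = -0.2597°,  Δλ = -0.0317°
a = sin²(Δφ/2) + cos φ₁ cos φ₂ sin²(Δλ/2) = 0.000005
c = 2·arcsin(√a) = 0.004560 rad = 0.2613°

0.261°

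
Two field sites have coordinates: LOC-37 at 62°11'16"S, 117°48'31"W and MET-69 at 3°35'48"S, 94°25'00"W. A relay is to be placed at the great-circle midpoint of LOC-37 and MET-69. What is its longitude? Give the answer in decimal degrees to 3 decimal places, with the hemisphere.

LOC-37: φ = -62.18778°, λ = -117.80861°
MET-69: φ = -3.59667°, λ = -94.41667°
Bx = cos φ₂ cos Δλ = 0.916003,  By = cos φ₂ sin Δλ = 0.396237
φₘ = atan2(sin φ₁ + sin φ₂, √((cos φ₁ + Bx)² + By²)) = -33.36865°
λₘ = λ₁ + atan2(By, cos φ₁ + Bx) = -101.81669°

101.817°W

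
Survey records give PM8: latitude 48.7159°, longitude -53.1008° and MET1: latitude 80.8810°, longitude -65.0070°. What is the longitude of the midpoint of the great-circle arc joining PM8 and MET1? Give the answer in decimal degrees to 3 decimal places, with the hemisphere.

55.399°W

Bx = cos φ₂ cos Δλ = 0.155076,  By = cos φ₂ sin Δλ = -0.032697
φₘ = atan2(sin φ₁ + sin φ₂, √((cos φ₁ + Bx)² + By²)) = 64.87278°
λₘ = λ₁ + atan2(By, cos φ₁ + Bx) = -55.39860°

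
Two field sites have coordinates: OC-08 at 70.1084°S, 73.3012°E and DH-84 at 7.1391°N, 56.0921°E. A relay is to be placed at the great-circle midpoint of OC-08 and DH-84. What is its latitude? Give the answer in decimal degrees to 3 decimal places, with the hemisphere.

31.704°S

Bx = cos φ₂ cos Δλ = 0.947826,  By = cos φ₂ sin Δλ = -0.293566
φₘ = atan2(sin φ₁ + sin φ₂, √((cos φ₁ + Bx)² + By²)) = -31.70417°
λₘ = λ₁ + atan2(By, cos φ₁ + Bx) = 60.46211°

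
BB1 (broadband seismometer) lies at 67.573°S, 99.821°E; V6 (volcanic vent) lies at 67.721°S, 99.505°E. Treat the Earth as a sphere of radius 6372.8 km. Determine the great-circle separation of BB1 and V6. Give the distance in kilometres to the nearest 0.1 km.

21.2 km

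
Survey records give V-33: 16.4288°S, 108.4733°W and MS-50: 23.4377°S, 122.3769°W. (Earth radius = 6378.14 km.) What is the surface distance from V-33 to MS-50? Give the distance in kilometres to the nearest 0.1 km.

1649.5 km

Δφ = -7.0089°,  Δλ = -13.9036°
a = sin²(Δφ/2) + cos φ₁ cos φ₂ sin²(Δλ/2) = 0.016628
c = 2·arcsin(√a) = 0.258622 rad = 14.8179°
d = R·c = 6378.14 × 0.258622 = 1649.5 km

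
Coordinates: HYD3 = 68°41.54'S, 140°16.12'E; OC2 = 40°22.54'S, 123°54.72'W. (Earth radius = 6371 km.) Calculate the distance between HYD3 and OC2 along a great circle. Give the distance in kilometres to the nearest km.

HYD3: φ = -68.69233°, λ = +140.26867°
OC2: φ = -40.37567°, λ = -123.91200°
Δφ = 28.3167°,  Δλ = 95.8193°
a = sin²(Δφ/2) + cos φ₁ cos φ₂ sin²(Δλ/2) = 0.212277
c = 2·arcsin(√a) = 0.957646 rad = 54.8691°
d = R·c = 6371 × 0.957646 = 6101.2 km

6101 km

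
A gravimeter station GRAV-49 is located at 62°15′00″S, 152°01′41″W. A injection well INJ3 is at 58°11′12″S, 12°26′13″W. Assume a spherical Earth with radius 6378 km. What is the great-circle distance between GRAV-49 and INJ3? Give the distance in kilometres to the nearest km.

6188 km

GRAV-49: φ = -62.25000°, λ = -152.02806°
INJ3: φ = -58.18667°, λ = -12.43694°
Δφ = 4.0633°,  Δλ = 139.5911°
a = sin²(Δφ/2) + cos φ₁ cos φ₂ sin²(Δλ/2) = 0.217430
c = 2·arcsin(√a) = 0.970192 rad = 55.5879°
d = R·c = 6378 × 0.970192 = 6187.9 km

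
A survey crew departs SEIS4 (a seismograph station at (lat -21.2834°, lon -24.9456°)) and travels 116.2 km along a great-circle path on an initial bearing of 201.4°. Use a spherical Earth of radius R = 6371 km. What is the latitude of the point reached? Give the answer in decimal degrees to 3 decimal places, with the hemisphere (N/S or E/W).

22.256°S

δ = d/R = 116.2/6371 = 0.018239 rad
φ₂ = arcsin(sin φ₁ cos δ + cos φ₁ sin δ cos θ)
   = arcsin(-0.36298·0.99983 + 0.93180·0.01824·-0.93106) = -22.25586°
λ₂ = λ₁ + atan2(sin θ sin δ cos φ₁, cos δ − sin φ₁ sin φ₂) = -25.35757°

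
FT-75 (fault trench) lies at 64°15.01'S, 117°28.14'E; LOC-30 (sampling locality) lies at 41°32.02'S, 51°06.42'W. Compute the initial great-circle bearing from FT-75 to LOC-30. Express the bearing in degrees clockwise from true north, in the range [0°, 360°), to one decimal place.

FT-75: φ = -64.25017°, λ = +117.46900°
LOC-30: φ = -41.53367°, λ = -51.10700°
Δλ = -168.5760°
y = sin Δλ · cos φ₂ = -0.148267
x = cos φ₁ sin φ₂ − sin φ₁ cos φ₂ cos Δλ = -0.948937
θ = atan2(y, x) = -171.1196° → 188.8804° (mod 360°)

188.9°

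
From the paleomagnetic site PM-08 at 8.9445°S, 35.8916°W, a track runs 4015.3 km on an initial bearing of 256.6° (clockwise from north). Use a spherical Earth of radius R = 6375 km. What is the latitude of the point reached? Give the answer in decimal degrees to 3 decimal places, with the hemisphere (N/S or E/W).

15.099°S

δ = d/R = 4015.3/6375 = 0.629851 rad
φ₂ = arcsin(sin φ₁ cos δ + cos φ₁ sin δ cos θ)
   = arcsin(-0.15548·0.80812 + 0.98784·0.58902·-0.23175) = -15.09908°
λ₂ = λ₁ + atan2(sin θ sin δ cos φ₁, cos δ − sin φ₁ sin φ₂) = -72.29577°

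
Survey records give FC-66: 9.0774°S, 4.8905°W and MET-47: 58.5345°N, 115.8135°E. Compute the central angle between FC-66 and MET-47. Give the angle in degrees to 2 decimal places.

113.44°

Δφ = 67.6119°,  Δλ = 120.7040°
a = sin²(Δφ/2) + cos φ₁ cos φ₂ sin²(Δλ/2) = 0.698879
c = 2·arcsin(√a) = 1.979869 rad = 113.4381°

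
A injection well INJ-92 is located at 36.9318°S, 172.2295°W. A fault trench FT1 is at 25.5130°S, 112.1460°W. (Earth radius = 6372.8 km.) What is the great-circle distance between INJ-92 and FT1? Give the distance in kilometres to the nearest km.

Δφ = 11.4188°,  Δλ = 60.0835°
a = sin²(Δφ/2) + cos φ₁ cos φ₂ sin²(Δλ/2) = 0.190703
c = 2·arcsin(√a) = 0.903846 rad = 51.7865°
d = R·c = 6372.8 × 0.903846 = 5760.0 km

5760 km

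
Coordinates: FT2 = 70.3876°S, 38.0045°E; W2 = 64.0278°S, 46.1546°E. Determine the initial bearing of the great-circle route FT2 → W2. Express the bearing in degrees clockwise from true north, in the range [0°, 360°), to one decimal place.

30.2°

Δλ = 8.1501°
y = sin Δλ · cos φ₂ = 0.062085
x = cos φ₁ sin φ₂ − sin φ₁ cos φ₂ cos Δλ = 0.106605
θ = atan2(y, x) = 30.2157° → 30.2157° (mod 360°)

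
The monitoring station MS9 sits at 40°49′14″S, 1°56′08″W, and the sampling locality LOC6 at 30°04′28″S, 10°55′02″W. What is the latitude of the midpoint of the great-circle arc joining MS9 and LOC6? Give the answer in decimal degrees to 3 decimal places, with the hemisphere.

35.530°S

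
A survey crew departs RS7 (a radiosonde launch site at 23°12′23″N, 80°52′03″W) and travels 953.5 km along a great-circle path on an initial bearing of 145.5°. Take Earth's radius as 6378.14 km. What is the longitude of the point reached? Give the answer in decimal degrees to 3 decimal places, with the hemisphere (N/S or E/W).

75.831°W

RS7: φ = +23.20639°, λ = -80.86750°
δ = d/R = 953.5/6378.14 = 0.149495 rad
φ₂ = arcsin(sin φ₁ cos δ + cos φ₁ sin δ cos θ)
   = arcsin(0.39404·0.98885 + 0.91909·0.14894·-0.82413) = 16.07146°
λ₂ = λ₁ + atan2(sin θ sin δ cos φ₁, cos δ − sin φ₁ sin φ₂) = -75.83096°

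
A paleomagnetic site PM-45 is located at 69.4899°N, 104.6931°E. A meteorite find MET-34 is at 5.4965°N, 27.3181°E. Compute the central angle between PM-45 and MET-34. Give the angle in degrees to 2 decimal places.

Δφ = -63.9934°,  Δλ = -77.3750°
a = sin²(Δφ/2) + cos φ₁ cos φ₂ sin²(Δλ/2) = 0.417029
c = 2·arcsin(√a) = 1.404084 rad = 80.4481°

80.45°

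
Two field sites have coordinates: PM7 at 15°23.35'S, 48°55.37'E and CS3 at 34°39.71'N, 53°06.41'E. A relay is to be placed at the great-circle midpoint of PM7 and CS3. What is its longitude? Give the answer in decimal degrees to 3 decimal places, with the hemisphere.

PM7: φ = -15.38917°, λ = +48.92283°
CS3: φ = +34.66183°, λ = +53.10683°
Bx = cos φ₂ cos Δλ = 0.820331,  By = cos φ₂ sin Δλ = 0.060011
φₘ = atan2(sin φ₁ + sin φ₂, √((cos φ₁ + Bx)² + By²)) = 9.64260°
λₘ = λ₁ + atan2(By, cos φ₁ + Bx) = 50.84894°

50.849°E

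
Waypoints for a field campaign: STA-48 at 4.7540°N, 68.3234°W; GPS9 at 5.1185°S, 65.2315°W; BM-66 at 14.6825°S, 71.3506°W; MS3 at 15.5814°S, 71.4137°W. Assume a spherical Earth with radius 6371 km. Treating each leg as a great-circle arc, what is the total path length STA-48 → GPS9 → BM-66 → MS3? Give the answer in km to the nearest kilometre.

STA-48→GPS9: c = 0.180540 rad, d = 1150.22 km
GPS9→BM-66: c = 0.197240 rad, d = 1256.62 km
BM-66→MS3: c = 0.015725 rad, d = 100.18 km
Total = 1150.22 + 1256.62 + 100.18 = 2507.02 km

2507 km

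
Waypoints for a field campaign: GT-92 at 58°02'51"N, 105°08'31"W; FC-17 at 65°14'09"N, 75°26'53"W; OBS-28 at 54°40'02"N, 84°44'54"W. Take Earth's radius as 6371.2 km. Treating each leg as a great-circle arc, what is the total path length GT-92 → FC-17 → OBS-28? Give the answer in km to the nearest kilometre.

3019 km

GT-92: φ = +58.04750°, λ = -105.14194°
FC-17: φ = +65.23583°, λ = -75.44806°
OBS-28: φ = +54.66722°, λ = -84.74833°
GT-92→FC-17: c = 0.272763 rad, d = 1737.83 km
FC-17→OBS-28: c = 0.201079 rad, d = 1281.12 km
Total = 1737.83 + 1281.12 = 3018.95 km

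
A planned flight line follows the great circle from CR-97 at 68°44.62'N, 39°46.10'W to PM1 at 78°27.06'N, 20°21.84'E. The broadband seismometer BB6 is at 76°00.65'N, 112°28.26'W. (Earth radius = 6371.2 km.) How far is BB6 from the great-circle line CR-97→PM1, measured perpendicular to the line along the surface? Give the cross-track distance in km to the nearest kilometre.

2276 km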